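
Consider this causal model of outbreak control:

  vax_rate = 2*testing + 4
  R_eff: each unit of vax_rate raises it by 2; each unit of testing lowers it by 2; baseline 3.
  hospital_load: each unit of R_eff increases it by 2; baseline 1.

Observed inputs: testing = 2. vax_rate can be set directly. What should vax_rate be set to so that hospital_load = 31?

Intervening on vax_rate fixes its value directly, overriding its dependence on testing.
Substituting into the R_eff equation gives R_eff = 2*vax_rate - 1.
hospital_load becomes 4*vax_rate - 1.
Solve 4*vax_rate - 1 = 31: vax_rate = (31 + 1) / 4 = 8.

vax_rate = 8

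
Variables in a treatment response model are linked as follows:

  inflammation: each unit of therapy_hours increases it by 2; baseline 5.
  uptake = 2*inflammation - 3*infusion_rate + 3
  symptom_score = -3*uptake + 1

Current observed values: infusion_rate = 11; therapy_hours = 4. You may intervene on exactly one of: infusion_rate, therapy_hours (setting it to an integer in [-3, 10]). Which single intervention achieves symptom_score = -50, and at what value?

set infusion_rate = 4

Intervening on infusion_rate: with other inputs at their observed values, symptom_score = 9*infusion_rate - 86. Solving for -50 gives infusion_rate = 4, within [-3, 10].
Intervening on therapy_hours: symptom_score = -12*therapy_hours + 61. Reaching -50 requires therapy_hours = 37/4, not an integer.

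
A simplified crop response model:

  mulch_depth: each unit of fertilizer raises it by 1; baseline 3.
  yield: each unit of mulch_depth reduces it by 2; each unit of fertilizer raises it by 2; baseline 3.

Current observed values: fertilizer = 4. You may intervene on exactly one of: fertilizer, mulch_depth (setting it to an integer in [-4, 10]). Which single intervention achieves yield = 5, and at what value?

set mulch_depth = 3

Intervening on fertilizer: the paths from fertilizer to yield cancel (net effect zero), leaving yield = -3; 5 is unreachable this way.
Intervening on mulch_depth: with other inputs at their observed values, yield = -2*mulch_depth + 11. Solving for 5 gives mulch_depth = 3, within [-4, 10].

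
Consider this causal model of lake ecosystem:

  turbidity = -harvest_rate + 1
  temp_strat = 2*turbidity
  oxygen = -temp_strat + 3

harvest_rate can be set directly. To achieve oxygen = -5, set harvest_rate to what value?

Substituting into the temp_strat equation gives temp_strat = -2*harvest_rate + 2.
oxygen becomes 2*harvest_rate + 1.
Solve 2*harvest_rate + 1 = -5: harvest_rate = (-5 - 1) / 2 = -3.

harvest_rate = -3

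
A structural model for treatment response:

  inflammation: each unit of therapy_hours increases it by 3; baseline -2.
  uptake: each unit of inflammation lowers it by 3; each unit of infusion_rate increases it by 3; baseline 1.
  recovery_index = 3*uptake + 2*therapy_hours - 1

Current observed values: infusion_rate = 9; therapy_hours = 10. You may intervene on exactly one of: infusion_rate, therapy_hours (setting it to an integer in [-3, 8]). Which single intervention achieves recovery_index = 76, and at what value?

set therapy_hours = 1

Intervening on infusion_rate: recovery_index = 9*infusion_rate - 230. Reaching 76 requires infusion_rate = 34, outside [-3, 8].
Intervening on therapy_hours: with other inputs at their observed values, recovery_index = -25*therapy_hours + 101. Solving for 76 gives therapy_hours = 1, within [-3, 8].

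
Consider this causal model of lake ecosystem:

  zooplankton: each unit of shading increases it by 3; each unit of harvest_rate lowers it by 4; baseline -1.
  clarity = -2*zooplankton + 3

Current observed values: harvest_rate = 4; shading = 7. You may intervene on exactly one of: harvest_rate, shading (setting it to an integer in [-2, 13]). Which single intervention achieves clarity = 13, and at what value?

Intervening on harvest_rate: clarity = 8*harvest_rate - 37. Reaching 13 requires harvest_rate = 25/4, not an integer.
Intervening on shading: with other inputs at their observed values, clarity = -6*shading + 37. Solving for 13 gives shading = 4, within [-2, 13].

set shading = 4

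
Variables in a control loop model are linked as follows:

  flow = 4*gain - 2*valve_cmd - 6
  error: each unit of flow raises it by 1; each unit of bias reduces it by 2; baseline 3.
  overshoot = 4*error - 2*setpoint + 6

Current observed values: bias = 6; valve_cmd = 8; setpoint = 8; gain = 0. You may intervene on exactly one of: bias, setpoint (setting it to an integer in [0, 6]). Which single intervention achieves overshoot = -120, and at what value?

set setpoint = 1

Intervening on bias: overshoot = -8*bias - 86. Reaching -120 requires bias = 17/4, not an integer.
Intervening on setpoint: with other inputs at their observed values, overshoot = -2*setpoint - 118. Solving for -120 gives setpoint = 1, within [0, 6].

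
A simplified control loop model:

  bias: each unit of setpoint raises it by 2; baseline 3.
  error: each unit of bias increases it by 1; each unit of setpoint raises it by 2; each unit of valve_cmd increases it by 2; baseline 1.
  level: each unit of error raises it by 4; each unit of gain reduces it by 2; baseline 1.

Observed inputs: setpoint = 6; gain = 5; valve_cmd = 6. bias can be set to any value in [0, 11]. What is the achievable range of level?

Intervening on bias fixes its value directly, overriding its dependence on setpoint.
Substituting into the error equation gives error = bias + 25.
Substituting into the level equation gives level = 4*bias + 91.
Linear in bias, so extremes are at the endpoints: bias = 0 gives level = 91; bias = 11 gives level = 135.

91 to 135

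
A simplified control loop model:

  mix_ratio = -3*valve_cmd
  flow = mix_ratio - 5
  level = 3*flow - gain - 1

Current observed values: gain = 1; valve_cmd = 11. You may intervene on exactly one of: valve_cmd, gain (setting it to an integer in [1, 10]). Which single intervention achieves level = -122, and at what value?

set gain = 7

Intervening on valve_cmd: level = -9*valve_cmd - 17. Reaching -122 requires valve_cmd = 35/3, not an integer.
Intervening on gain: with other inputs at their observed values, level = -gain - 115. Solving for -122 gives gain = 7, within [1, 10].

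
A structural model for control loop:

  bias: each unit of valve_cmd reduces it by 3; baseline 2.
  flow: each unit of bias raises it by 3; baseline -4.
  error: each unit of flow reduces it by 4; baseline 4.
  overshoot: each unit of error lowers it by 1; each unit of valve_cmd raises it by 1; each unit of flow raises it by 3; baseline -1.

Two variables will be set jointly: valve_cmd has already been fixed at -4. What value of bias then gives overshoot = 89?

bias = 6

With valve_cmd held at -4:
Intervening on bias fixes its value directly, overriding its dependence on valve_cmd.
Substituting into the error equation gives error = -12*bias + 20.
Substituting into the overshoot equation gives overshoot = 21*bias - 37.
Solve 21*bias - 37 = 89: bias = (89 + 37) / 21 = 6.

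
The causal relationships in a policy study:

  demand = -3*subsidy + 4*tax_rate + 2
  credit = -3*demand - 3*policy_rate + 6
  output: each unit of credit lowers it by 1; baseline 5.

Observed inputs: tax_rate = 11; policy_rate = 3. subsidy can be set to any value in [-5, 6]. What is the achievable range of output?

92 to 191

Substituting into the demand equation gives demand = -3*subsidy + 46.
Substituting into the credit equation gives credit = 9*subsidy - 141.
Substituting into the output equation gives output = -9*subsidy + 146.
Linear in subsidy, so extremes are at the endpoints: subsidy = -5 gives output = 191; subsidy = 6 gives output = 92.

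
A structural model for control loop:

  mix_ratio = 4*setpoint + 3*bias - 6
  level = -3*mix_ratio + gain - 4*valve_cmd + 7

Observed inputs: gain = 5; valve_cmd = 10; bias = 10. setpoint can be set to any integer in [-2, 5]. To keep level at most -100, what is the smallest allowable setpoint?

Substituting into the mix_ratio equation gives mix_ratio = 4*setpoint + 24.
Substituting into the level equation gives level = -12*setpoint - 100.
Require -12*setpoint - 100 ≤ -100, so setpoint ≥ 0.
The smallest integer in [-2, 5] satisfying this is 0.

setpoint = 0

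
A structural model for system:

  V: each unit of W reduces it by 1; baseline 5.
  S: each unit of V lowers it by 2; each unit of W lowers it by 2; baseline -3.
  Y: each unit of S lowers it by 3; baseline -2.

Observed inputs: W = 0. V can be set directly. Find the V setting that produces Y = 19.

V = 2

Intervening on V fixes its value directly, overriding its dependence on W.
Substituting into the S equation gives S = -2*V - 3.
Y becomes 6*V + 7.
Solve 6*V + 7 = 19: V = (19 - 7) / 6 = 2.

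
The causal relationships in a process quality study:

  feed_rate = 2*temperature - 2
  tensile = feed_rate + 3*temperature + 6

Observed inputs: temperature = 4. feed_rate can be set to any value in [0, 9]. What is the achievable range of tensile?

18 to 27

Intervening on feed_rate fixes its value directly, overriding its dependence on temperature.
Substituting into the tensile equation gives tensile = feed_rate + 18.
Linear in feed_rate, so extremes are at the endpoints: feed_rate = 0 gives tensile = 18; feed_rate = 9 gives tensile = 27.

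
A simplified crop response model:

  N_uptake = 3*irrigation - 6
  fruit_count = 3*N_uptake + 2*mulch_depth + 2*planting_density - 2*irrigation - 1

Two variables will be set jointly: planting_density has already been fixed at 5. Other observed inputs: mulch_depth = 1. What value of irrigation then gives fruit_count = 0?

irrigation = 1

With planting_density held at 5:
Substituting into the fruit_count equation gives fruit_count = 7*irrigation - 7.
Solve 7*irrigation - 7 = 0: irrigation = (0 + 7) / 7 = 1.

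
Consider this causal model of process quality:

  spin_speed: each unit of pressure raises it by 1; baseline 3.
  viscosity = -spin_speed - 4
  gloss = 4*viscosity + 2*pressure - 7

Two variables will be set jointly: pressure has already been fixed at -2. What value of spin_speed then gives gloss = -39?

spin_speed = 3

With pressure held at -2:
Intervening on spin_speed fixes its value directly, overriding its dependence on pressure.
Substituting into the gloss equation gives gloss = -4*spin_speed - 27.
Solve -4*spin_speed - 27 = -39: spin_speed = (-39 + 27) / -4 = 3.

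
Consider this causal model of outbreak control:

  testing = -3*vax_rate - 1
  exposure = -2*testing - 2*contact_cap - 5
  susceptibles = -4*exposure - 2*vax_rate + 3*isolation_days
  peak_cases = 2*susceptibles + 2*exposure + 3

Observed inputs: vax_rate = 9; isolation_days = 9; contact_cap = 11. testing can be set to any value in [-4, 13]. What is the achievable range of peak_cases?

135 to 339

Intervening on testing fixes its value directly, overriding its dependence on vax_rate.
Substituting into the exposure equation gives exposure = -2*testing - 27.
Substituting into the susceptibles equation gives susceptibles = 8*testing + 117.
This gives peak_cases = 12*testing + 183.
Linear in testing, so extremes are at the endpoints: testing = -4 gives peak_cases = 135; testing = 13 gives peak_cases = 339.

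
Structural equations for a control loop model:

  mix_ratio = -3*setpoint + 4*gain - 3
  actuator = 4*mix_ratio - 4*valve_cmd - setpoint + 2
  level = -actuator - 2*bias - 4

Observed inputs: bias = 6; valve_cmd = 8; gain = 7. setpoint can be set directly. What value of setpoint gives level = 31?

Substituting into the mix_ratio equation gives mix_ratio = -3*setpoint + 25.
This gives actuator = -13*setpoint + 70.
Substituting into the level equation gives level = 13*setpoint - 86.
Solve 13*setpoint - 86 = 31: setpoint = (31 + 86) / 13 = 9.

setpoint = 9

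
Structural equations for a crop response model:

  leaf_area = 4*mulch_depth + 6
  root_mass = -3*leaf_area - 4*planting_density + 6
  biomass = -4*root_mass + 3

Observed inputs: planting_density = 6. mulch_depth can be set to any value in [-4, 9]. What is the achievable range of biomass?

Substituting into the root_mass equation gives root_mass = -12*mulch_depth - 36.
So biomass = 48*mulch_depth + 147.
Linear in mulch_depth, so extremes are at the endpoints: mulch_depth = -4 gives biomass = -45; mulch_depth = 9 gives biomass = 579.

-45 to 579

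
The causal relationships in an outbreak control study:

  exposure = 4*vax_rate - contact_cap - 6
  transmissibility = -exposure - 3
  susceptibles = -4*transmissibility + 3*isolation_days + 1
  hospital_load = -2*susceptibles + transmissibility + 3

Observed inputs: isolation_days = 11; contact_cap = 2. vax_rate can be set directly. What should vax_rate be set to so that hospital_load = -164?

vax_rate = 4

Substituting into the exposure equation gives exposure = 4*vax_rate - 8.
So transmissibility = -4*vax_rate + 5.
Substituting into the susceptibles equation gives susceptibles = 16*vax_rate + 14.
hospital_load becomes -36*vax_rate - 20.
Solve -36*vax_rate - 20 = -164: vax_rate = (-164 + 20) / -36 = 4.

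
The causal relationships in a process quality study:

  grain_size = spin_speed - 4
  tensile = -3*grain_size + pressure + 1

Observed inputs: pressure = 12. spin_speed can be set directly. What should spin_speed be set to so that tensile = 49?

Substituting into the tensile equation gives tensile = -3*spin_speed + 25.
Solve -3*spin_speed + 25 = 49: spin_speed = (49 - 25) / -3 = -8.

spin_speed = -8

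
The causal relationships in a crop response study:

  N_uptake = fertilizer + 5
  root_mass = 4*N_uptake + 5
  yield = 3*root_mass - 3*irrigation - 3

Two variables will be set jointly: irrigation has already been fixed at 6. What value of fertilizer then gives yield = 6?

With irrigation held at 6:
Substituting into the root_mass equation gives root_mass = 4*fertilizer + 25.
yield becomes 12*fertilizer + 54.
Solve 12*fertilizer + 54 = 6: fertilizer = (6 - 54) / 12 = -4.

fertilizer = -4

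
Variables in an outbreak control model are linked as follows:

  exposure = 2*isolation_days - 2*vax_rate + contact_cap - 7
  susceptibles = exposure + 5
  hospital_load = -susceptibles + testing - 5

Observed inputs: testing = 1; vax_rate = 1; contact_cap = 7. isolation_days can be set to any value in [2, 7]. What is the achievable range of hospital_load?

-21 to -11

Substituting into the exposure equation gives exposure = 2*isolation_days - 2.
Substituting into the susceptibles equation gives susceptibles = 2*isolation_days + 3.
Substituting into the hospital_load equation gives hospital_load = -2*isolation_days - 7.
Linear in isolation_days, so extremes are at the endpoints: isolation_days = 2 gives hospital_load = -11; isolation_days = 7 gives hospital_load = -21.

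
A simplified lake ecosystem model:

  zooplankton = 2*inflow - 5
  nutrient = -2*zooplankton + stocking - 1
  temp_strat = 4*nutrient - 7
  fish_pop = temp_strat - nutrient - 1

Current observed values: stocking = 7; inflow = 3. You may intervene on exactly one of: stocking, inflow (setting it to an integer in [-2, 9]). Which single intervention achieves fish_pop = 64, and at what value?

Intervening on stocking: fish_pop = 3*stocking - 17. Reaching 64 requires stocking = 27, outside [-2, 9].
Intervening on inflow: with other inputs at their observed values, fish_pop = -12*inflow + 40. Solving for 64 gives inflow = -2, within [-2, 9].

set inflow = -2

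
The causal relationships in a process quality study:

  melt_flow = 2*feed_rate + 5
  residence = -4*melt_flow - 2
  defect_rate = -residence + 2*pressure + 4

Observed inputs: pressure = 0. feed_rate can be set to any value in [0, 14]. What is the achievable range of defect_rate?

26 to 138

Substituting into the residence equation gives residence = -8*feed_rate - 22.
So defect_rate = 8*feed_rate + 26.
Linear in feed_rate, so extremes are at the endpoints: feed_rate = 0 gives defect_rate = 26; feed_rate = 14 gives defect_rate = 138.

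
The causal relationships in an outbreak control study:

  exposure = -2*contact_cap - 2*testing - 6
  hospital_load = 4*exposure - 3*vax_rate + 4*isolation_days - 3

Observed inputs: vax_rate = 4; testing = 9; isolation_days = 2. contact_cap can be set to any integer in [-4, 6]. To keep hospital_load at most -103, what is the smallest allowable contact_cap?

contact_cap = 0

Substituting into the exposure equation gives exposure = -2*contact_cap - 24.
Substituting into the hospital_load equation gives hospital_load = -8*contact_cap - 103.
Require -8*contact_cap - 103 ≤ -103, so contact_cap ≥ 0.
The smallest integer in [-4, 6] satisfying this is 0.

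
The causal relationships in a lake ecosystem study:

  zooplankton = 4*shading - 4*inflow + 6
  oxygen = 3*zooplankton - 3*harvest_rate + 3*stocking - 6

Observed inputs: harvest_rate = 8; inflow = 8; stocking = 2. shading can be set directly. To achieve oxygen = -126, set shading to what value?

Substituting into the zooplankton equation gives zooplankton = 4*shading - 26.
This gives oxygen = 12*shading - 102.
Solve 12*shading - 102 = -126: shading = (-126 + 102) / 12 = -2.

shading = -2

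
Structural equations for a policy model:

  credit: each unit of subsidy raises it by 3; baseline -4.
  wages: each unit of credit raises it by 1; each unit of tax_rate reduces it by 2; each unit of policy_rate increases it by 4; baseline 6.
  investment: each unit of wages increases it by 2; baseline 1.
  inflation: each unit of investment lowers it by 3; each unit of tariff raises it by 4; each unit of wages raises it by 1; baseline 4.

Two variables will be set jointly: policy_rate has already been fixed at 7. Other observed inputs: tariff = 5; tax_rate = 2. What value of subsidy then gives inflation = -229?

With policy_rate held at 7:
Substituting into the wages equation gives wages = 3*subsidy + 26.
Substituting into the investment equation gives investment = 6*subsidy + 53.
Substituting into the inflation equation gives inflation = -15*subsidy - 109.
Solve -15*subsidy - 109 = -229: subsidy = (-229 + 109) / -15 = 8.

subsidy = 8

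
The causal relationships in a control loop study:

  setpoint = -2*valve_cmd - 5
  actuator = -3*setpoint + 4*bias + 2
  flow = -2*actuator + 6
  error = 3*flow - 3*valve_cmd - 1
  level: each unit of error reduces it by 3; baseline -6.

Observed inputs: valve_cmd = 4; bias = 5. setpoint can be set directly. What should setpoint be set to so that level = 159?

Intervening on setpoint fixes its value directly, overriding its dependence on valve_cmd.
Substituting into the actuator equation gives actuator = -3*setpoint + 22.
This gives flow = 6*setpoint - 38.
Substituting into the error equation gives error = 18*setpoint - 127.
Substituting into the level equation gives level = -54*setpoint + 375.
Solve -54*setpoint + 375 = 159: setpoint = (159 - 375) / -54 = 4.

setpoint = 4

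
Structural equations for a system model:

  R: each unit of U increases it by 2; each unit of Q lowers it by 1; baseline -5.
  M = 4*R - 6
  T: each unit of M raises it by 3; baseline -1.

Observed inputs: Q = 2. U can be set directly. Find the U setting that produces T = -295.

U = -8

Substituting into the R equation gives R = 2*U - 7.
So M = 8*U - 34.
Substituting into the T equation gives T = 24*U - 103.
Solve 24*U - 103 = -295: U = (-295 + 103) / 24 = -8.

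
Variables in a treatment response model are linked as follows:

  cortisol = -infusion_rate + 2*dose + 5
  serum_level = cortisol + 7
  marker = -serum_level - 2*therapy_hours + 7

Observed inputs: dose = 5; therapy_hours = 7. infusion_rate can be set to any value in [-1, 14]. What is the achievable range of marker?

Substituting into the cortisol equation gives cortisol = -infusion_rate + 15.
Substituting into the serum_level equation gives serum_level = -infusion_rate + 22.
This gives marker = infusion_rate - 29.
Linear in infusion_rate, so extremes are at the endpoints: infusion_rate = -1 gives marker = -30; infusion_rate = 14 gives marker = -15.

-30 to -15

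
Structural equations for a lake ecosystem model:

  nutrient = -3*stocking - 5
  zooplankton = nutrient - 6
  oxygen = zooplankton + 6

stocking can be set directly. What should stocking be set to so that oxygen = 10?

stocking = -5

Substituting into the zooplankton equation gives zooplankton = -3*stocking - 11.
Substituting into the oxygen equation gives oxygen = -3*stocking - 5.
Solve -3*stocking - 5 = 10: stocking = (10 + 5) / -3 = -5.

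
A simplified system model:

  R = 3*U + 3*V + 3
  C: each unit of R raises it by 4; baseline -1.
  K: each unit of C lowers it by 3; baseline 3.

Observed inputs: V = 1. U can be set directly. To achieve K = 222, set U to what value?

U = -8

Substituting into the R equation gives R = 3*U + 6.
This gives C = 12*U + 23.
So K = -36*U - 66.
Solve -36*U - 66 = 222: U = (222 + 66) / -36 = -8.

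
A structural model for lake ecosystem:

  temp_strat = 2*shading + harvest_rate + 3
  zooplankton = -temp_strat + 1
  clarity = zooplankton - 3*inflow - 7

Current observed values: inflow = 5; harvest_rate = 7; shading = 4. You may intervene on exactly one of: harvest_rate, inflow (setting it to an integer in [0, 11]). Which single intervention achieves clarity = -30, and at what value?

Intervening on harvest_rate: clarity = -harvest_rate - 32. Reaching -30 requires harvest_rate = -2, outside [0, 11].
Intervening on inflow: with other inputs at their observed values, clarity = -3*inflow - 24. Solving for -30 gives inflow = 2, within [0, 11].

set inflow = 2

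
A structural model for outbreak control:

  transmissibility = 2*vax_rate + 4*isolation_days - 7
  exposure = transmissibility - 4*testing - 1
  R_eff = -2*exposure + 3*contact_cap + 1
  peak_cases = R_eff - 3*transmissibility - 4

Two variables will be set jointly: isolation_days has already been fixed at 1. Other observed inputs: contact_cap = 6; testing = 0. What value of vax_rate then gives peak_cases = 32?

With isolation_days held at 1:
Substituting into the transmissibility equation gives transmissibility = 2*vax_rate - 3.
Substituting into the exposure equation gives exposure = 2*vax_rate - 4.
This gives R_eff = -4*vax_rate + 27.
This gives peak_cases = -10*vax_rate + 32.
Solve -10*vax_rate + 32 = 32: vax_rate = (32 - 32) / -10 = 0.

vax_rate = 0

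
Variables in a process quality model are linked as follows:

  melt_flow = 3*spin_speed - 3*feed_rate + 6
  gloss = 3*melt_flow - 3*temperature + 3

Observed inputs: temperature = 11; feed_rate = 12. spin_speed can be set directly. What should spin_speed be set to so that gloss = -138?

Substituting into the melt_flow equation gives melt_flow = 3*spin_speed - 30.
Substituting into the gloss equation gives gloss = 9*spin_speed - 120.
Solve 9*spin_speed - 120 = -138: spin_speed = (-138 + 120) / 9 = -2.

spin_speed = -2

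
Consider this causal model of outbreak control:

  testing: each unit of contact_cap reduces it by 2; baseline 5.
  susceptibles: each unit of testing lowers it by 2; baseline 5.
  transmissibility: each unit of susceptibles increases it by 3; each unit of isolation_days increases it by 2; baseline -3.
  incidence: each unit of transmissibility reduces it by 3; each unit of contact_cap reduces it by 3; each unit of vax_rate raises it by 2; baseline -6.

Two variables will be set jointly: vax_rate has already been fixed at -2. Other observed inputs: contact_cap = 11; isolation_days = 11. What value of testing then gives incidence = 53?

testing = 11

With vax_rate held at -2:
Intervening on testing fixes its value directly, overriding its dependence on contact_cap.
Substituting into the transmissibility equation gives transmissibility = -6*testing + 34.
So incidence = 18*testing - 145.
Solve 18*testing - 145 = 53: testing = (53 + 145) / 18 = 11.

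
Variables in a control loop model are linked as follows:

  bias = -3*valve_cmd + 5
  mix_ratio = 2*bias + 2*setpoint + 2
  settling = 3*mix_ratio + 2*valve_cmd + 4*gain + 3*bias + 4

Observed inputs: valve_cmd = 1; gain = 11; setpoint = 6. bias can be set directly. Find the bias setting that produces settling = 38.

bias = -6

Intervening on bias fixes its value directly, overriding its dependence on valve_cmd.
Substituting into the mix_ratio equation gives mix_ratio = 2*bias + 14.
settling becomes 9*bias + 92.
Solve 9*bias + 92 = 38: bias = (38 - 92) / 9 = -6.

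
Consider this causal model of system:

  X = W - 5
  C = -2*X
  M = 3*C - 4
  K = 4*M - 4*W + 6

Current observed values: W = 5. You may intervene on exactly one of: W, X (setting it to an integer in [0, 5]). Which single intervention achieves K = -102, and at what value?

Intervening on W: K = -28*W + 110. Reaching -102 requires W = 53/7, not an integer.
Intervening on X: with other inputs at their observed values, K = -24*X - 30. Solving for -102 gives X = 3, within [0, 5].

set X = 3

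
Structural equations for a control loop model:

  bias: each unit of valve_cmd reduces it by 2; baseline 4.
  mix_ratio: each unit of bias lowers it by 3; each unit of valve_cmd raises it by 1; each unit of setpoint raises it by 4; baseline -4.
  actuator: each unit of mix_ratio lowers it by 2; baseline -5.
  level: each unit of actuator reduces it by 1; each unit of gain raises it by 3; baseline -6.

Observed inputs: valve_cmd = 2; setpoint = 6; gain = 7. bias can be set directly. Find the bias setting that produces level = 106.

Intervening on bias fixes its value directly, overriding its dependence on valve_cmd.
Substituting into the mix_ratio equation gives mix_ratio = -3*bias + 22.
Substituting into the actuator equation gives actuator = 6*bias - 49.
level becomes -6*bias + 64.
Solve -6*bias + 64 = 106: bias = (106 - 64) / -6 = -7.

bias = -7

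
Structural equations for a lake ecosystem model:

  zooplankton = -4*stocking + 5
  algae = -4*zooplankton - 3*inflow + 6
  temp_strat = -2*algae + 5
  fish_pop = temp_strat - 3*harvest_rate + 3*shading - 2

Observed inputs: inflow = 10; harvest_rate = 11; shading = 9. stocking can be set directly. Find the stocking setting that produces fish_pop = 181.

Substituting into the algae equation gives algae = 16*stocking - 44.
temp_strat becomes -32*stocking + 93.
Substituting into the fish_pop equation gives fish_pop = -32*stocking + 85.
Solve -32*stocking + 85 = 181: stocking = (181 - 85) / -32 = -3.

stocking = -3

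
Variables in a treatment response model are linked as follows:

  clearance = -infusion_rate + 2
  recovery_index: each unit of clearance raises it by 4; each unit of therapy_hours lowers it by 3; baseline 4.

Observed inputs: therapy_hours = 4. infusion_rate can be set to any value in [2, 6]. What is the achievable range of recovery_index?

Substituting into the recovery_index equation gives recovery_index = -4*infusion_rate.
Linear in infusion_rate, so extremes are at the endpoints: infusion_rate = 2 gives recovery_index = -8; infusion_rate = 6 gives recovery_index = -24.

-24 to -8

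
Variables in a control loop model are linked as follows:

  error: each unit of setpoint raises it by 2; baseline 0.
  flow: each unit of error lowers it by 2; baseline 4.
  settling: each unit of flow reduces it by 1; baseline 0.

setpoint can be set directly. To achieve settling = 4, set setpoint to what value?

Substituting into the flow equation gives flow = -4*setpoint + 4.
Substituting into the settling equation gives settling = 4*setpoint - 4.
Solve 4*setpoint - 4 = 4: setpoint = (4 + 4) / 4 = 2.

setpoint = 2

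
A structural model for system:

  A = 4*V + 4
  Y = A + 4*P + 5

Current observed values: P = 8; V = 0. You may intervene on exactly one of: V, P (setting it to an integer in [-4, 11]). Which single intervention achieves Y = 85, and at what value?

Intervening on V: with other inputs at their observed values, Y = 4*V + 41. Solving for 85 gives V = 11, within [-4, 11].
Intervening on P: Y = 4*P + 9. Reaching 85 requires P = 19, outside [-4, 11].

set V = 11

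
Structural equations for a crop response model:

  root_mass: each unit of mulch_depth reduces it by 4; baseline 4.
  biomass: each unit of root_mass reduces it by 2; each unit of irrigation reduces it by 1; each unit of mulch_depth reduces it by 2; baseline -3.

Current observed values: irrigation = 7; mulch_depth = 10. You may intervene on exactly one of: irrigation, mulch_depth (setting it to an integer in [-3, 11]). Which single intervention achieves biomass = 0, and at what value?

Intervening on irrigation: biomass = -irrigation + 49. Reaching 0 requires irrigation = 49, outside [-3, 11].
Intervening on mulch_depth: with other inputs at their observed values, biomass = 6*mulch_depth - 18. Solving for 0 gives mulch_depth = 3, within [-3, 11].

set mulch_depth = 3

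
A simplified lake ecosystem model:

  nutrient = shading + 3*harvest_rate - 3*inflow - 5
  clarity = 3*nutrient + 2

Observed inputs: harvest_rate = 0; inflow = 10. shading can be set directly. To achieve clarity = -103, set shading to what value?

shading = 0

Substituting into the nutrient equation gives nutrient = shading - 35.
This gives clarity = 3*shading - 103.
Solve 3*shading - 103 = -103: shading = (-103 + 103) / 3 = 0.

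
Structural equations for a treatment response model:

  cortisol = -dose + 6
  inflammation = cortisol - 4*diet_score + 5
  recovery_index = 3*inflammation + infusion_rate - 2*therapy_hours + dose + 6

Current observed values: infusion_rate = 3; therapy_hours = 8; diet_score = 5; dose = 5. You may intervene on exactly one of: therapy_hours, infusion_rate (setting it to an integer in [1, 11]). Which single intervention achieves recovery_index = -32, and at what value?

Intervening on therapy_hours: with other inputs at their observed values, recovery_index = -2*therapy_hours - 28. Solving for -32 gives therapy_hours = 2, within [1, 11].
Intervening on infusion_rate: recovery_index = infusion_rate - 47. Reaching -32 requires infusion_rate = 15, outside [1, 11].

set therapy_hours = 2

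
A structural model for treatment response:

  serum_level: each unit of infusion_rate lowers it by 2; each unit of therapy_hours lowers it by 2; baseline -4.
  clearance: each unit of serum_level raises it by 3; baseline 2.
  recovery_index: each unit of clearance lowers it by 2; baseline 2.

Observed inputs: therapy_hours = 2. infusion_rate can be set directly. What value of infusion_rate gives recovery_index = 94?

Substituting into the serum_level equation gives serum_level = -2*infusion_rate - 8.
Substituting into the clearance equation gives clearance = -6*infusion_rate - 22.
Substituting into the recovery_index equation gives recovery_index = 12*infusion_rate + 46.
Solve 12*infusion_rate + 46 = 94: infusion_rate = (94 - 46) / 12 = 4.

infusion_rate = 4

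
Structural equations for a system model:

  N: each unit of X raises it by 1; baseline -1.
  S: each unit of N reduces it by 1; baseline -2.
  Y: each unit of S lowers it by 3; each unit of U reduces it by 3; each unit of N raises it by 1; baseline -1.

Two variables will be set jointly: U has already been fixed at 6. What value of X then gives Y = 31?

X = 12

With U held at 6:
Substituting into the S equation gives S = -X - 1.
Substituting into the Y equation gives Y = 4*X - 17.
Solve 4*X - 17 = 31: X = (31 + 17) / 4 = 12.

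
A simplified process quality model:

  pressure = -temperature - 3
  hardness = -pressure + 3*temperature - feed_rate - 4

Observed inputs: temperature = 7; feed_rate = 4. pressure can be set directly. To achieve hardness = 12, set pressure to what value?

Intervening on pressure fixes its value directly, overriding its dependence on temperature.
Substituting into the hardness equation gives hardness = -pressure + 13.
Solve -pressure + 13 = 12: pressure = (12 - 13) / -1 = 1.

pressure = 1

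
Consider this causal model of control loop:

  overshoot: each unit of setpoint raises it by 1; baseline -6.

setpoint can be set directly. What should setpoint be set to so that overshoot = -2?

Solve setpoint - 6 = -2: setpoint = (-2 + 6) / 1 = 4.

setpoint = 4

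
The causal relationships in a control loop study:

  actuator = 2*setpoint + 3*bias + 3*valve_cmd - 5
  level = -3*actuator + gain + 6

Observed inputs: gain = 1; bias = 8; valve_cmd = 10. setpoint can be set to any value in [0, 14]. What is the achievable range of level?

-224 to -140

Substituting into the actuator equation gives actuator = 2*setpoint + 49.
Substituting into the level equation gives level = -6*setpoint - 140.
Linear in setpoint, so extremes are at the endpoints: setpoint = 0 gives level = -140; setpoint = 14 gives level = -224.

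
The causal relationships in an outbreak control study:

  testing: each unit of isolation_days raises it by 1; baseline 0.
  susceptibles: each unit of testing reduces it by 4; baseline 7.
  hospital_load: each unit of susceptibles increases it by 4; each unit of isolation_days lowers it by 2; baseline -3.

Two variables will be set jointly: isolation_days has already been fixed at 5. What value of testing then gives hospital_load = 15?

With isolation_days held at 5:
Intervening on testing fixes its value directly, overriding its dependence on isolation_days.
Substituting into the hospital_load equation gives hospital_load = -16*testing + 15.
Solve -16*testing + 15 = 15: testing = (15 - 15) / -16 = 0.

testing = 0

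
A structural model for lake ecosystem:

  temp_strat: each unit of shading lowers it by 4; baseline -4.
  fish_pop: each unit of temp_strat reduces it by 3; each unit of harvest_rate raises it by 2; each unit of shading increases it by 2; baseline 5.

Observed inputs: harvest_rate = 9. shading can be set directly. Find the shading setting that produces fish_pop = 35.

Substituting into the fish_pop equation gives fish_pop = 14*shading + 35.
Solve 14*shading + 35 = 35: shading = (35 - 35) / 14 = 0.

shading = 0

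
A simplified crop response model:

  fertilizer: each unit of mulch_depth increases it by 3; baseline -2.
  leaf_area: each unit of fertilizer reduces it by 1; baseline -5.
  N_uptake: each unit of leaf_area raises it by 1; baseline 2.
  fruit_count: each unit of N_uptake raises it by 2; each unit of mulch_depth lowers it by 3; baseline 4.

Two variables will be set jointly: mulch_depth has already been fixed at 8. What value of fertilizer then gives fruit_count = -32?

With mulch_depth held at 8:
Intervening on fertilizer fixes its value directly, overriding its dependence on mulch_depth.
Substituting into the N_uptake equation gives N_uptake = -fertilizer - 3.
So fruit_count = -2*fertilizer - 26.
Solve -2*fertilizer - 26 = -32: fertilizer = (-32 + 26) / -2 = 3.

fertilizer = 3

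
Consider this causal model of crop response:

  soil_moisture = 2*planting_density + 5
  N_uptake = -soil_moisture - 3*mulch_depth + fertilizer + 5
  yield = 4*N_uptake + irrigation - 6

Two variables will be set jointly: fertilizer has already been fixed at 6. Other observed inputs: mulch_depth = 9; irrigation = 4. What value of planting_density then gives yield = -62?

planting_density = -3

With fertilizer held at 6:
Substituting into the N_uptake equation gives N_uptake = -2*planting_density - 21.
Substituting into the yield equation gives yield = -8*planting_density - 86.
Solve -8*planting_density - 86 = -62: planting_density = (-62 + 86) / -8 = -3.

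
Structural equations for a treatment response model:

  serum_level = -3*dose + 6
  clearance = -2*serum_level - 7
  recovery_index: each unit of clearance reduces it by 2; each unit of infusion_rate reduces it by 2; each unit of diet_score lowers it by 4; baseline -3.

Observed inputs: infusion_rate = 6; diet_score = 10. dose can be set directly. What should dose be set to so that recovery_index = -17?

dose = 0

Substituting into the clearance equation gives clearance = 6*dose - 19.
This gives recovery_index = -12*dose - 17.
Solve -12*dose - 17 = -17: dose = (-17 + 17) / -12 = 0.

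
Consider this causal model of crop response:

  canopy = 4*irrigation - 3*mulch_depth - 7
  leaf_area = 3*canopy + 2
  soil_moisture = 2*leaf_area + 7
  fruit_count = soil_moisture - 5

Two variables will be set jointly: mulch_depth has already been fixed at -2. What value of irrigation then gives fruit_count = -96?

irrigation = -4

With mulch_depth held at -2:
Substituting into the canopy equation gives canopy = 4*irrigation - 1.
Substituting into the leaf_area equation gives leaf_area = 12*irrigation - 1.
Substituting into the soil_moisture equation gives soil_moisture = 24*irrigation + 5.
Substituting into the fruit_count equation gives fruit_count = 24*irrigation.
Solve 24*irrigation = -96: irrigation = -96 / 24 = -4.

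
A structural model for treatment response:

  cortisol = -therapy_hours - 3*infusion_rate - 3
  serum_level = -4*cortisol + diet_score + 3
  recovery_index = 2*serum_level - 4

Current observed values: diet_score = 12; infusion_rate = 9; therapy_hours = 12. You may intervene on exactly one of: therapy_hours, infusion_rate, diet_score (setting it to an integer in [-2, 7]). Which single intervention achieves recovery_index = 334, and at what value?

Intervening on therapy_hours: recovery_index = 8*therapy_hours + 266. Reaching 334 requires therapy_hours = 17/2, not an integer.
Intervening on infusion_rate: recovery_index = 24*infusion_rate + 146. Reaching 334 requires infusion_rate = 47/6, not an integer.
Intervening on diet_score: with other inputs at their observed values, recovery_index = 2*diet_score + 338. Solving for 334 gives diet_score = -2, within [-2, 7].

set diet_score = -2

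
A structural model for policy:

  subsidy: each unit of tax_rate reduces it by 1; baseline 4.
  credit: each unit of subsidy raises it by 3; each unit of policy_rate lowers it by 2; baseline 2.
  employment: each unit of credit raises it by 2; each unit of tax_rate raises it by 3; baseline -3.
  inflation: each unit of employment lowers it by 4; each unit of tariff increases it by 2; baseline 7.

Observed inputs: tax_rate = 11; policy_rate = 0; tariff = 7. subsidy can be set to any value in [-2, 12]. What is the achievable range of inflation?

-403 to -67

Intervening on subsidy fixes its value directly, overriding its dependence on tax_rate.
Substituting into the credit equation gives credit = 3*subsidy + 2.
employment becomes 6*subsidy + 34.
This gives inflation = -24*subsidy - 115.
Linear in subsidy, so extremes are at the endpoints: subsidy = -2 gives inflation = -67; subsidy = 12 gives inflation = -403.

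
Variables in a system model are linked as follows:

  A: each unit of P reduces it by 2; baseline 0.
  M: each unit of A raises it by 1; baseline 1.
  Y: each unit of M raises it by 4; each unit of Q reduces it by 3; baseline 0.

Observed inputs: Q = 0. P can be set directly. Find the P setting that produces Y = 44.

P = -5

Substituting into the M equation gives M = -2*P + 1.
Substituting into the Y equation gives Y = -8*P + 4.
Solve -8*P + 4 = 44: P = (44 - 4) / -8 = -5.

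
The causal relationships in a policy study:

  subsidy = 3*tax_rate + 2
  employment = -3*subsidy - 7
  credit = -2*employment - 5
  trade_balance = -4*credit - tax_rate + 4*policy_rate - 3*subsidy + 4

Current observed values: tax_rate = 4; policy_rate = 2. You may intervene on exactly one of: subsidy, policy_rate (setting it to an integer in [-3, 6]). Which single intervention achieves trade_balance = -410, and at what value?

Intervening on subsidy: trade_balance = -27*subsidy - 28. Reaching -410 requires subsidy = 382/27, not an integer.
Intervening on policy_rate: with other inputs at their observed values, trade_balance = 4*policy_rate - 414. Solving for -410 gives policy_rate = 1, within [-3, 6].

set policy_rate = 1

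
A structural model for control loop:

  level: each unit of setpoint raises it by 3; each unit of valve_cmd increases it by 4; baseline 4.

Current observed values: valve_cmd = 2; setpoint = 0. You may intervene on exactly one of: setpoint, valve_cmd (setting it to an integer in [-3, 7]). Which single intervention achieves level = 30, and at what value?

set setpoint = 6

Intervening on setpoint: with other inputs at their observed values, level = 3*setpoint + 12. Solving for 30 gives setpoint = 6, within [-3, 7].
Intervening on valve_cmd: level = 4*valve_cmd + 4. Reaching 30 requires valve_cmd = 13/2, not an integer.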